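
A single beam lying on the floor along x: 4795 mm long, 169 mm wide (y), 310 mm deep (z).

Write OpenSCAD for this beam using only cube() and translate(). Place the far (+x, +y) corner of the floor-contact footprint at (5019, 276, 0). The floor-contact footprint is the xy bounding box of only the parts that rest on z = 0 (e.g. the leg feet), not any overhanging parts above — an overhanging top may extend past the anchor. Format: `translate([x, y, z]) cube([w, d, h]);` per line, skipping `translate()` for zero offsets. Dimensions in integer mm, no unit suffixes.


translate([224, 107, 0]) cube([4795, 169, 310]);


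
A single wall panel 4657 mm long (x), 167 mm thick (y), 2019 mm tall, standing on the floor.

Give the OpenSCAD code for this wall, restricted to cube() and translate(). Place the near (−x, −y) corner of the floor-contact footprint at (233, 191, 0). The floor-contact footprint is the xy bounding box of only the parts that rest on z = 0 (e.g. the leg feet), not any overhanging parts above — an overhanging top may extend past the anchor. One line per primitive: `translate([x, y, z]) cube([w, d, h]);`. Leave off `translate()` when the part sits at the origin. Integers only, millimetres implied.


translate([233, 191, 0]) cube([4657, 167, 2019]);


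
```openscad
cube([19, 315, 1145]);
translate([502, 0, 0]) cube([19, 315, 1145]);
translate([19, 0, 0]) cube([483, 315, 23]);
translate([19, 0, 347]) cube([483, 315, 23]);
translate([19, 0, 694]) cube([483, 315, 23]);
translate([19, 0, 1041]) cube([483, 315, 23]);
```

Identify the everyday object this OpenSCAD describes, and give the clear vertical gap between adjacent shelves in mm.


A bookshelf. The clear shelf gap is 324 mm.

Two tall side panels with 4 horizontal boards between them — a bookshelf. The first two shelf undersides are at z = 0 and z = 347; with shelf thickness 23, the clear gap is 347 − 0 − 23 = 324 mm.


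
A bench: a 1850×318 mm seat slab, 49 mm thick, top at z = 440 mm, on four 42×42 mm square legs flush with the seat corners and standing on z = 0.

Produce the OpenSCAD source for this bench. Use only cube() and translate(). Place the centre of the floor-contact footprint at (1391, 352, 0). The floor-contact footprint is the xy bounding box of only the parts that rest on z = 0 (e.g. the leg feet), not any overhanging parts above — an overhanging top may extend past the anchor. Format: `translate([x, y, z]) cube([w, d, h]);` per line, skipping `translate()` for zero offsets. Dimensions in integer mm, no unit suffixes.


translate([466, 193, 391]) cube([1850, 318, 49]);
translate([466, 193, 0]) cube([42, 42, 391]);
translate([466, 469, 0]) cube([42, 42, 391]);
translate([2274, 193, 0]) cube([42, 42, 391]);
translate([2274, 469, 0]) cube([42, 42, 391]);


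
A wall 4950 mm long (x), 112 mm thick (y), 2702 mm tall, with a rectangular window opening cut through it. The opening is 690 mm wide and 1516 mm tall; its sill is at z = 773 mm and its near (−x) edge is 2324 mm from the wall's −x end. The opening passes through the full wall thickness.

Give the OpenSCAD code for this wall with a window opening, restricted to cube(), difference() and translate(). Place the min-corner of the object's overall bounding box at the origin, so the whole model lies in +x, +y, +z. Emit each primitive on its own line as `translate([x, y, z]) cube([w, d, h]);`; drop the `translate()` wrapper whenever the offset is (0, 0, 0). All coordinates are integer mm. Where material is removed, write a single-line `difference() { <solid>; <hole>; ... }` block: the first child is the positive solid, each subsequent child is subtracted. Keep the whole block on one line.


difference() { cube([4950, 112, 2702]); translate([2324, 0, 773]) cube([690, 112, 1516]); }


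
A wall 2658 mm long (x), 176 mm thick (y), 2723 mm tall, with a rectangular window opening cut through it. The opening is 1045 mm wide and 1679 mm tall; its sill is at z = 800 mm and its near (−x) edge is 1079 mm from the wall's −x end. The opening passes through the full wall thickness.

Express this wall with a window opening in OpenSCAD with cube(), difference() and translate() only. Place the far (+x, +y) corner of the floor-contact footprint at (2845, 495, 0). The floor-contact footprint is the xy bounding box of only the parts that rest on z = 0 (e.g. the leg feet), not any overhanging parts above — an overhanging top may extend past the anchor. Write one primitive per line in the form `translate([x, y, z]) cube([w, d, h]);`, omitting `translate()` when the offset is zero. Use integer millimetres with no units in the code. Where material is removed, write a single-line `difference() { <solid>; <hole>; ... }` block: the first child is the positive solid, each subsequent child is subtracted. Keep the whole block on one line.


difference() { translate([187, 319, 0]) cube([2658, 176, 2723]); translate([1266, 319, 800]) cube([1045, 176, 1679]); }


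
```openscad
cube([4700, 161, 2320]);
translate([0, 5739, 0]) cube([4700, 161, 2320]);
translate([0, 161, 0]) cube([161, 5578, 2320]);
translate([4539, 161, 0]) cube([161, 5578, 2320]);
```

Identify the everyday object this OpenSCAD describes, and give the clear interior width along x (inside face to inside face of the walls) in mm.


A house (or room) frame. The interior width is 4378 mm.

Four 2320 mm walls enclosing a rectangle with no floor or roof — a room or house frame. Outside width is 4700 mm and wall thickness is 161 mm, so the interior width is 4700 − 2 × 161 = 4378 mm.


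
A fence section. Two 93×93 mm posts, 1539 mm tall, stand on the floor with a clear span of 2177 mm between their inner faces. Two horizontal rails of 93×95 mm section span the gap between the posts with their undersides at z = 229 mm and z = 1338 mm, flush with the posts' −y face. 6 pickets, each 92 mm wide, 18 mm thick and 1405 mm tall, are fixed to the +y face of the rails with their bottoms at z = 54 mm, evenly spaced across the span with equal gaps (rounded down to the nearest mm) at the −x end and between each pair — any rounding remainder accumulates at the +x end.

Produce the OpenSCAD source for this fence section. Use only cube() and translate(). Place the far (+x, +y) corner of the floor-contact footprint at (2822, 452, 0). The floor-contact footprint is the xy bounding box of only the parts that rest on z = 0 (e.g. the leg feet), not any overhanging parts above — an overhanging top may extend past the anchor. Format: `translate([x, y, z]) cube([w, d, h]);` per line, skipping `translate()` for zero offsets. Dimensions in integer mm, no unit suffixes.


translate([459, 359, 0]) cube([93, 93, 1539]);
translate([2729, 359, 0]) cube([93, 93, 1539]);
translate([552, 359, 229]) cube([2177, 93, 95]);
translate([552, 359, 1338]) cube([2177, 93, 95]);
translate([784, 452, 54]) cube([92, 18, 1405]);
translate([1108, 452, 54]) cube([92, 18, 1405]);
translate([1432, 452, 54]) cube([92, 18, 1405]);
translate([1756, 452, 54]) cube([92, 18, 1405]);
translate([2080, 452, 54]) cube([92, 18, 1405]);
translate([2404, 452, 54]) cube([92, 18, 1405]);


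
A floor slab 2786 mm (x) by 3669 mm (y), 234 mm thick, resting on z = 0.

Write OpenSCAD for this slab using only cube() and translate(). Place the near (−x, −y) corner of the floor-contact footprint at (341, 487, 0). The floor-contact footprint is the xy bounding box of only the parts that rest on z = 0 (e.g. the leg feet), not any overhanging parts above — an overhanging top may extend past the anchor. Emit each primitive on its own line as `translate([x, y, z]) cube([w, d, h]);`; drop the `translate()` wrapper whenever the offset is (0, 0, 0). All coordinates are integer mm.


translate([341, 487, 0]) cube([2786, 3669, 234]);


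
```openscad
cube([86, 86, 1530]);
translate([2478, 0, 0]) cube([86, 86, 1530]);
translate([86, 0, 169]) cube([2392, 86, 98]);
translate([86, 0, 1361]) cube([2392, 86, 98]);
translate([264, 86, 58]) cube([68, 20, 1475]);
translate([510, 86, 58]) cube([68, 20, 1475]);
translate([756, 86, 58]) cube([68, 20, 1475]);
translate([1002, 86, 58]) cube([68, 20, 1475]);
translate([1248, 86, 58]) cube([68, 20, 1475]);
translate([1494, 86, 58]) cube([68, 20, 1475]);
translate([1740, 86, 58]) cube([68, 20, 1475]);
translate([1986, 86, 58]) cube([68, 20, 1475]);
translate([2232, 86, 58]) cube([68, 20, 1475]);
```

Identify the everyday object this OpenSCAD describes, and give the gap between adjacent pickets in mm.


A fence section. The picket gap is 178 mm.

Two posts, two rails, 9 pickets — a fence section. Span 2392 mm holds 9 pickets of 68 mm with 10 equal gaps: ⌊(2392 − 9·68) / 10⌋ = 178 mm.


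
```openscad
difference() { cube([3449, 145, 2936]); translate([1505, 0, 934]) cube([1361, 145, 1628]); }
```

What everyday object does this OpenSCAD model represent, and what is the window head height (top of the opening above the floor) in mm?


A wall with a window opening. The window head height is 2562 mm.

A wall with a rectangular opening subtracted — a window. Sill at z = 934, opening 1628 mm tall, so the head is at 934 + 1628 = 2562 mm.


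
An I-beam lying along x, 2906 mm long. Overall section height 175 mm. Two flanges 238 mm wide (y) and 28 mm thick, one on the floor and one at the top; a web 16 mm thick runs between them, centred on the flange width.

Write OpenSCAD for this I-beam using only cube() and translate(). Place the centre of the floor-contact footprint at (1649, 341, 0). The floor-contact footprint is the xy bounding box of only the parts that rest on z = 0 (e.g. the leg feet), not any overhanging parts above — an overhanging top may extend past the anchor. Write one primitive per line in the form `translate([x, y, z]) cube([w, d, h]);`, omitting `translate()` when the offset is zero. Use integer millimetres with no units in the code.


translate([196, 222, 0]) cube([2906, 238, 28]);
translate([196, 333, 28]) cube([2906, 16, 119]);
translate([196, 222, 147]) cube([2906, 238, 28]);


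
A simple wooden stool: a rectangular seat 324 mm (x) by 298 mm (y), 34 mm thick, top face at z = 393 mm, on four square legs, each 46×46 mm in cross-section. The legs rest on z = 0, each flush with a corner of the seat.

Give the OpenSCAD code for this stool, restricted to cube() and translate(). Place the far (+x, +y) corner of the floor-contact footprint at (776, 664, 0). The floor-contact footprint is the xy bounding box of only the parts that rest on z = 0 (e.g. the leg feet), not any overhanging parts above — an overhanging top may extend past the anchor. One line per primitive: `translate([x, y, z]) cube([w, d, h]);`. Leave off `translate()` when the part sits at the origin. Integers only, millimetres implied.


// leg_h = 393 - 34 = 359
translate([452, 366, 359]) cube([324, 298, 34]);
translate([452, 366, 0]) cube([46, 46, 359]);
translate([730, 366, 0]) cube([46, 46, 359]);
translate([452, 618, 0]) cube([46, 46, 359]);
translate([730, 618, 0]) cube([46, 46, 359]);


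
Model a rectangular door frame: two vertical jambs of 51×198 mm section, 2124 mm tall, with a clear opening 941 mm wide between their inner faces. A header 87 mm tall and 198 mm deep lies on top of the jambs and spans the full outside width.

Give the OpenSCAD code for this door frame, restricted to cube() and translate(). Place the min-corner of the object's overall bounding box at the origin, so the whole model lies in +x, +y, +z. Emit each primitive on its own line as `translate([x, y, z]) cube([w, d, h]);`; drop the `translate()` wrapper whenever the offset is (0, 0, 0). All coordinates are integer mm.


cube([51, 198, 2124]);
translate([992, 0, 0]) cube([51, 198, 2124]);
translate([0, 0, 2124]) cube([1043, 198, 87]);


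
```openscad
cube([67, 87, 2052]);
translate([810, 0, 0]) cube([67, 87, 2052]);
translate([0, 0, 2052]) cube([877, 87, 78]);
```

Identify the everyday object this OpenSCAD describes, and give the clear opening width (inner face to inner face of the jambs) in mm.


A door frame. The clear opening width is 743 mm.

Two 2052 mm tall posts with a header on top — a door frame. The left jamb is 67 mm wide at x = 0; the right jamb starts at x = 810. The clear opening is 810 − 67 = 743 mm.


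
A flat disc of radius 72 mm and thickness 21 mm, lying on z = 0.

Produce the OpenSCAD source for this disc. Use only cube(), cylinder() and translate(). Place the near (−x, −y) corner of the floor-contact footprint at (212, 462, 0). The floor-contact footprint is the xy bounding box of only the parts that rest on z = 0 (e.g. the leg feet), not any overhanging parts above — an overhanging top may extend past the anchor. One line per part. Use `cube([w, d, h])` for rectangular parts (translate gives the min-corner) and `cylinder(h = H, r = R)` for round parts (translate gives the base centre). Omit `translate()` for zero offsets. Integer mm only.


translate([284, 534, 0]) cylinder(h = 21, r = 72);


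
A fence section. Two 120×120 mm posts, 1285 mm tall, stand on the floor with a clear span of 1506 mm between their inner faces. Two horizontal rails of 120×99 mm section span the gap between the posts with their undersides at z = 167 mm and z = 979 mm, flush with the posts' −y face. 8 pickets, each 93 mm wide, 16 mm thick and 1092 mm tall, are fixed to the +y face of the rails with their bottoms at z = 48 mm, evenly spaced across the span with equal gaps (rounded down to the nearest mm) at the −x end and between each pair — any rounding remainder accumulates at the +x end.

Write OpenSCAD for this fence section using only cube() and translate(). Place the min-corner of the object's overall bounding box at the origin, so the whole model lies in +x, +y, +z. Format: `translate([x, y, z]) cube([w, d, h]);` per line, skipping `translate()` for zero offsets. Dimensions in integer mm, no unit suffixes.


cube([120, 120, 1285]);
translate([1626, 0, 0]) cube([120, 120, 1285]);
translate([120, 0, 167]) cube([1506, 120, 99]);
translate([120, 0, 979]) cube([1506, 120, 99]);
translate([204, 120, 48]) cube([93, 16, 1092]);
translate([381, 120, 48]) cube([93, 16, 1092]);
translate([558, 120, 48]) cube([93, 16, 1092]);
translate([735, 120, 48]) cube([93, 16, 1092]);
translate([912, 120, 48]) cube([93, 16, 1092]);
translate([1089, 120, 48]) cube([93, 16, 1092]);
translate([1266, 120, 48]) cube([93, 16, 1092]);
translate([1443, 120, 48]) cube([93, 16, 1092]);


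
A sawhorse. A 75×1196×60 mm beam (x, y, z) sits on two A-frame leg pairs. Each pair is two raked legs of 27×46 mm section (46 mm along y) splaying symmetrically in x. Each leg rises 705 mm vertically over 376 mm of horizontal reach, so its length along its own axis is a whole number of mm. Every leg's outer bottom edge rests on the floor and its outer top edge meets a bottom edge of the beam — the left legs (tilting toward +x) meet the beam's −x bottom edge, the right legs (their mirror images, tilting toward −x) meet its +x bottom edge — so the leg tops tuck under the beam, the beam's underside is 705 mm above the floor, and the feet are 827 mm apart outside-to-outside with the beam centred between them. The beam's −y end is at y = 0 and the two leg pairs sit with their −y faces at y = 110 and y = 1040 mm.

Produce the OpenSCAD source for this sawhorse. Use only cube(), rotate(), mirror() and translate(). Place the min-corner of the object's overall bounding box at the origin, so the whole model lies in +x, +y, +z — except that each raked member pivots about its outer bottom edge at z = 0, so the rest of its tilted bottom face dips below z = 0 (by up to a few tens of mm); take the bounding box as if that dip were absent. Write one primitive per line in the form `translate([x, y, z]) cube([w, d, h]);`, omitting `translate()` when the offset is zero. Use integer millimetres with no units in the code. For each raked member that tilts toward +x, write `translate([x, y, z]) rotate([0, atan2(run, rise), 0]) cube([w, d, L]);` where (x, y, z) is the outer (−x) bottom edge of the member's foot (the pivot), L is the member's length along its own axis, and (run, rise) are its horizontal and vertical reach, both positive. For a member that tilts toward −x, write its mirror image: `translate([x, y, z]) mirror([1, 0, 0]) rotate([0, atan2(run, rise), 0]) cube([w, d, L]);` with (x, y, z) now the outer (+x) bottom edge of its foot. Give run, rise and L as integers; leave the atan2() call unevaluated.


translate([376, 0, 705]) cube([75, 1196, 60]);
translate([0, 110, 0]) rotate([0, atan2(376, 705), 0]) cube([27, 46, 799]);
translate([827, 110, 0]) mirror([1, 0, 0]) rotate([0, atan2(376, 705), 0]) cube([27, 46, 799]);
translate([0, 1040, 0]) rotate([0, atan2(376, 705), 0]) cube([27, 46, 799]);
translate([827, 1040, 0]) mirror([1, 0, 0]) rotate([0, atan2(376, 705), 0]) cube([27, 46, 799]);


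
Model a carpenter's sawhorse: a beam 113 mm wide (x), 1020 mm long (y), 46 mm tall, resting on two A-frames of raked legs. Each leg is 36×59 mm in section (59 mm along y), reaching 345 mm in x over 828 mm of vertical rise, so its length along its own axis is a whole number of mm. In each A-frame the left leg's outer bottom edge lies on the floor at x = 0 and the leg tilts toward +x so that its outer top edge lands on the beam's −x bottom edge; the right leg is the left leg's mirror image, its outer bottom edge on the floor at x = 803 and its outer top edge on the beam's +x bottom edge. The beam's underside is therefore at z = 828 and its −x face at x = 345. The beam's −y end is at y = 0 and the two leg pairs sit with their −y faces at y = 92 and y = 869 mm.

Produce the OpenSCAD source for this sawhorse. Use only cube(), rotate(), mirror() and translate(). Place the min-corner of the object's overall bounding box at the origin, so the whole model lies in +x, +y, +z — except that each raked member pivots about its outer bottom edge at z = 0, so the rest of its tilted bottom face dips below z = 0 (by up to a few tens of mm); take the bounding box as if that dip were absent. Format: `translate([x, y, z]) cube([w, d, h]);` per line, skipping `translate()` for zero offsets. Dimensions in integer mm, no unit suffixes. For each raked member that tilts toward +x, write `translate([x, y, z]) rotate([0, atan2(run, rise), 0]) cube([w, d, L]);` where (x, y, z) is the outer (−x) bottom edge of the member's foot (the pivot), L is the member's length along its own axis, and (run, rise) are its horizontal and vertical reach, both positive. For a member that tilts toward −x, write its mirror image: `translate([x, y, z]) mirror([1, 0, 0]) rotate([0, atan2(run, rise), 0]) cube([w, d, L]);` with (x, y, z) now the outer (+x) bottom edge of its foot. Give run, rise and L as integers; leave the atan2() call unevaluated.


translate([345, 0, 828]) cube([113, 1020, 46]);
translate([0, 92, 0]) rotate([0, atan2(345, 828), 0]) cube([36, 59, 897]);
translate([803, 92, 0]) mirror([1, 0, 0]) rotate([0, atan2(345, 828), 0]) cube([36, 59, 897]);
translate([0, 869, 0]) rotate([0, atan2(345, 828), 0]) cube([36, 59, 897]);
translate([803, 869, 0]) mirror([1, 0, 0]) rotate([0, atan2(345, 828), 0]) cube([36, 59, 897]);


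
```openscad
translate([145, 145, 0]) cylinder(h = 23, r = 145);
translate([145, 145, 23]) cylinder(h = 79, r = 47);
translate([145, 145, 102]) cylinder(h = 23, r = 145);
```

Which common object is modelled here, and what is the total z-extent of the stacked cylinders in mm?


A spool. The overall height is 125 mm.

Three coaxial cylinders, large–small–large — a spool. Two 23 mm flanges and a 79 mm core give 23 + 79 + 23 = 125 mm.


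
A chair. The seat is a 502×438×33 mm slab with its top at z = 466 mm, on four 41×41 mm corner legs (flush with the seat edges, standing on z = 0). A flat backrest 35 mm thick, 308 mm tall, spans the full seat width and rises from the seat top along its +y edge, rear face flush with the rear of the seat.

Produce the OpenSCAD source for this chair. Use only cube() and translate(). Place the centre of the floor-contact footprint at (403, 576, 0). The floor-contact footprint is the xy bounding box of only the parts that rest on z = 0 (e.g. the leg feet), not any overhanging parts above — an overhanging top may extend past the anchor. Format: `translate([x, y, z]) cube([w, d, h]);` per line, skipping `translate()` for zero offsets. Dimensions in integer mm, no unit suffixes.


// leg_h = 466 - 33 = 433
translate([152, 357, 433]) cube([502, 438, 33]);
translate([152, 357, 0]) cube([41, 41, 433]);
translate([613, 357, 0]) cube([41, 41, 433]);
translate([152, 754, 0]) cube([41, 41, 433]);
translate([613, 754, 0]) cube([41, 41, 433]);
translate([152, 760, 466]) cube([502, 35, 308]);


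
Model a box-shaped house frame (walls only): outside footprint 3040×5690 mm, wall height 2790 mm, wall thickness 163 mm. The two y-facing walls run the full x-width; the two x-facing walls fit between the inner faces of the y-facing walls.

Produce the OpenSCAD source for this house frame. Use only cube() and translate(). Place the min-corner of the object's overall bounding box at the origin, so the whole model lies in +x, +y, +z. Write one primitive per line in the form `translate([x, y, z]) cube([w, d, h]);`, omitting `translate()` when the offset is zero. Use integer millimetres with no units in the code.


cube([3040, 163, 2790]);
translate([0, 5527, 0]) cube([3040, 163, 2790]);
translate([0, 163, 0]) cube([163, 5364, 2790]);
translate([2877, 163, 0]) cube([163, 5364, 2790]);


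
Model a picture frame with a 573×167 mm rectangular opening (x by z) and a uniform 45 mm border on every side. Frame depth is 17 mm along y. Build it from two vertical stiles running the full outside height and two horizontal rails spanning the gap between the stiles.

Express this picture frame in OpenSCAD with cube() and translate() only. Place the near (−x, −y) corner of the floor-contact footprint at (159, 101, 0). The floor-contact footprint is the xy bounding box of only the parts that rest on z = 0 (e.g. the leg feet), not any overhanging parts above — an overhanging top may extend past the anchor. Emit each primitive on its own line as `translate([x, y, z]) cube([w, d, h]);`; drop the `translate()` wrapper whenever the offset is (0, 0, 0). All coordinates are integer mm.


translate([159, 101, 0]) cube([45, 17, 257]);
translate([777, 101, 0]) cube([45, 17, 257]);
translate([204, 101, 0]) cube([573, 17, 45]);
translate([204, 101, 212]) cube([573, 17, 45]);


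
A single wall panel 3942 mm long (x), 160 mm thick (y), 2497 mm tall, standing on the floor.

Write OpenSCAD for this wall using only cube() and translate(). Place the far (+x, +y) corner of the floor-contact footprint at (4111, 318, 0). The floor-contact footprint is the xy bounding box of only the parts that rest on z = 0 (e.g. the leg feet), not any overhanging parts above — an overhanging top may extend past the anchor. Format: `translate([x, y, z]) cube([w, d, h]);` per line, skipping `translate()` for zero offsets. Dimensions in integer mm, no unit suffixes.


translate([169, 158, 0]) cube([3942, 160, 2497]);


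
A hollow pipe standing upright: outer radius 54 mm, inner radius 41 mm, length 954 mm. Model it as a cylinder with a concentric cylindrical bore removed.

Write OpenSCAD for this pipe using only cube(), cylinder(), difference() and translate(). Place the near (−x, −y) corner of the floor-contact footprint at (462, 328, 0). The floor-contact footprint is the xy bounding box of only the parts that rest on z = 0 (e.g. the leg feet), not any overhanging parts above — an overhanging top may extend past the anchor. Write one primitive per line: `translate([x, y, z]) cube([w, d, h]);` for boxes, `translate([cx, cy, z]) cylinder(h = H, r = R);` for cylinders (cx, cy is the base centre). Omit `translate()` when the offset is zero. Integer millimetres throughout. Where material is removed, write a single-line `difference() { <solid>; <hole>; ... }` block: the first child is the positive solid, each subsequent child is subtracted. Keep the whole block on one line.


difference() { translate([516, 382, 0]) cylinder(h = 954, r = 54); translate([516, 382, 0]) cylinder(h = 954, r = 41); }


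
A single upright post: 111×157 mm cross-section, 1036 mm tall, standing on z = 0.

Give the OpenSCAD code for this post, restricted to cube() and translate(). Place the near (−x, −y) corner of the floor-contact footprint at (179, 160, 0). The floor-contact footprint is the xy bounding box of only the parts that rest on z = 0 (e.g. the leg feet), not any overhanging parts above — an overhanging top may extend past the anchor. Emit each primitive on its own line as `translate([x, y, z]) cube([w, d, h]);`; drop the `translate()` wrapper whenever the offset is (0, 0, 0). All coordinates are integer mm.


translate([179, 160, 0]) cube([111, 157, 1036]);


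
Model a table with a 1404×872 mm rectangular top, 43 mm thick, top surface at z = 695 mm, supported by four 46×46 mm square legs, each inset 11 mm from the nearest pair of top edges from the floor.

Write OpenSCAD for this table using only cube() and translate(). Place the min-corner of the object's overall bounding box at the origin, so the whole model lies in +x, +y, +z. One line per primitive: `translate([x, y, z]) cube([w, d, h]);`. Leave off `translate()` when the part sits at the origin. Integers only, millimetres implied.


translate([0, 0, 652]) cube([1404, 872, 43]);
translate([11, 11, 0]) cube([46, 46, 652]);
translate([1347, 11, 0]) cube([46, 46, 652]);
translate([11, 815, 0]) cube([46, 46, 652]);
translate([1347, 815, 0]) cube([46, 46, 652]);


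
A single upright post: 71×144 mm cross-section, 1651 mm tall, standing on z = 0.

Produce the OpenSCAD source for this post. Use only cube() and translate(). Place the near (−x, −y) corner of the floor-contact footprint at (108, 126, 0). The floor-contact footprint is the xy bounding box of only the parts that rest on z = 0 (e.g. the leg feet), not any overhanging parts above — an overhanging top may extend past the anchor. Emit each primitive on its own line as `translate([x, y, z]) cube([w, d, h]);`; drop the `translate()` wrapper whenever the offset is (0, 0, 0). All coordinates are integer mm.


translate([108, 126, 0]) cube([71, 144, 1651]);


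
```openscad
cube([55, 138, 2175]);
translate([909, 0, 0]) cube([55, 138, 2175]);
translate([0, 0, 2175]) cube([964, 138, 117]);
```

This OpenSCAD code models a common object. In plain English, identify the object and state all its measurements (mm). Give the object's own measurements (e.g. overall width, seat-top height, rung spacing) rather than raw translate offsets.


A door frame. The clear opening is 854 mm wide and 2175 mm high. Two 55 mm wide jambs, 138 mm deep, stand either side of the opening from the floor to the top of the opening. A 117 mm thick head sits across the top of both jambs, spanning the full outside width of the frame.


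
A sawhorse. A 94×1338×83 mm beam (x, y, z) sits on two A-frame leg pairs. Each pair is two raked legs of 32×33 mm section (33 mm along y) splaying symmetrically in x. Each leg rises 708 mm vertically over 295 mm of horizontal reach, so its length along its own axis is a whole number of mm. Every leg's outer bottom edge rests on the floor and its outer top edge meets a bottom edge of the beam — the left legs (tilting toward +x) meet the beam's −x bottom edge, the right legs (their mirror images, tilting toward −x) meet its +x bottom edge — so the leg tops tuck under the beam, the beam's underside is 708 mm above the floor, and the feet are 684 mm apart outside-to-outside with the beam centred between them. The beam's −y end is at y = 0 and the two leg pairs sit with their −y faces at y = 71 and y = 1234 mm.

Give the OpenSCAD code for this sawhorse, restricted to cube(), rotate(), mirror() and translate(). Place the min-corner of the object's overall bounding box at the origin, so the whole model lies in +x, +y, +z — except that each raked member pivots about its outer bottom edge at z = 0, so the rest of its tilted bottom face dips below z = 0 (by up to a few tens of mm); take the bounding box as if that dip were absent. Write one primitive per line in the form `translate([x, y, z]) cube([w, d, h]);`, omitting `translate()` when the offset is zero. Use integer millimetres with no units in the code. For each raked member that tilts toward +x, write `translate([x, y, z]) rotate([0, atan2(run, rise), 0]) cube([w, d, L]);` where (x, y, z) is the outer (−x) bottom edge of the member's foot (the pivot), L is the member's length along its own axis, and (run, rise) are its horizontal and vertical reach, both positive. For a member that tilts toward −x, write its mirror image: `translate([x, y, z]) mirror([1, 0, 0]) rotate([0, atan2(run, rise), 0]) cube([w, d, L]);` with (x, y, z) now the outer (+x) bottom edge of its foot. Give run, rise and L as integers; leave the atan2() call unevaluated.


// leg length = √(295² + 708²) = 767
// right-leg outer foot x = 2·295 + 94 = 684
// beam min-corner = (295, 0, 708)
translate([295, 0, 708]) cube([94, 1338, 83]);
translate([0, 71, 0]) rotate([0, atan2(295, 708), 0]) cube([32, 33, 767]);
translate([684, 71, 0]) mirror([1, 0, 0]) rotate([0, atan2(295, 708), 0]) cube([32, 33, 767]);
translate([0, 1234, 0]) rotate([0, atan2(295, 708), 0]) cube([32, 33, 767]);
translate([684, 1234, 0]) mirror([1, 0, 0]) rotate([0, atan2(295, 708), 0]) cube([32, 33, 767]);


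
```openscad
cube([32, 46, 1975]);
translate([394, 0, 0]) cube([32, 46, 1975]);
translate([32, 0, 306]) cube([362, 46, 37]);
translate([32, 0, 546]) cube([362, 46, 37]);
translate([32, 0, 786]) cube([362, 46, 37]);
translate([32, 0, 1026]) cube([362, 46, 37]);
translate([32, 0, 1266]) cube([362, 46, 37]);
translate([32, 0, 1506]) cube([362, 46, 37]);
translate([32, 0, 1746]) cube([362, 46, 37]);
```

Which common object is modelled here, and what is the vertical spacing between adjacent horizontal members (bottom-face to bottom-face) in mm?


A ladder. The rung spacing is 240 mm.

Two tall 32×46 posts with 7 short bars between them — a ladder. Adjacent rungs sit at z = 306 and z = 546, so the spacing is 546 − 306 = 240 mm.


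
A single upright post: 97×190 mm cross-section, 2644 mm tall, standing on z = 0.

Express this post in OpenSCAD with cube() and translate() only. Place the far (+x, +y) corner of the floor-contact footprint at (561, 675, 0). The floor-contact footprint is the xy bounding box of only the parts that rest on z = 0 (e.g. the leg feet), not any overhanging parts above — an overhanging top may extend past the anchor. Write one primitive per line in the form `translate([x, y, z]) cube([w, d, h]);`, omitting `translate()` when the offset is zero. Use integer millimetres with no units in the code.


translate([464, 485, 0]) cube([97, 190, 2644]);


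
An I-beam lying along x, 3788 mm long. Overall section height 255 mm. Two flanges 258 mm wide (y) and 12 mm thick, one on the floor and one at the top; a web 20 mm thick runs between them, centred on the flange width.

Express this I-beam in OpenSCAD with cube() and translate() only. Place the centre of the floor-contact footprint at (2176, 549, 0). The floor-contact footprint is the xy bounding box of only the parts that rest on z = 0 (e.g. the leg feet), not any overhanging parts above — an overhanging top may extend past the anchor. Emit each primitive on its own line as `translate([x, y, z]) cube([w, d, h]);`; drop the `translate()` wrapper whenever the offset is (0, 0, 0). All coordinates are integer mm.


translate([282, 420, 0]) cube([3788, 258, 12]);
translate([282, 539, 12]) cube([3788, 20, 231]);
translate([282, 420, 243]) cube([3788, 258, 12]);


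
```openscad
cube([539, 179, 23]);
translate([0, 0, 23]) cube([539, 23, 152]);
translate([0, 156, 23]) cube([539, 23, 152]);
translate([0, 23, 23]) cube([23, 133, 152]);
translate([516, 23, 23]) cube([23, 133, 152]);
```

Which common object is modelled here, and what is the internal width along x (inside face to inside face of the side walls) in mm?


An open box. The internal width is 493 mm.

A 539×179 base slab with four walls standing on it — an open box. The base is 539 mm wide and the walls are 23 mm thick, so the internal width is 539 − 2 × 23 = 493 mm.


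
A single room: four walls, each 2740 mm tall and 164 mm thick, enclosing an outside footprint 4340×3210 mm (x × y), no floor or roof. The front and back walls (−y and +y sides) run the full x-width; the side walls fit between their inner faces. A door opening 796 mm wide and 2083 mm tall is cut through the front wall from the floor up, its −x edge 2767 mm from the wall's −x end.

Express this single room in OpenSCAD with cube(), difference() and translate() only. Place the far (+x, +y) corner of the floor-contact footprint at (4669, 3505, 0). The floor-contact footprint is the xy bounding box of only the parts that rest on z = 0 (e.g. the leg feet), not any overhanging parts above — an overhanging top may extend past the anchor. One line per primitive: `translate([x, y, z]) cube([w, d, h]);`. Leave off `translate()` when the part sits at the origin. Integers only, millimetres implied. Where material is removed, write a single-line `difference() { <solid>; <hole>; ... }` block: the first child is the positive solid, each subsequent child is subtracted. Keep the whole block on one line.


difference() { translate([329, 295, 0]) cube([4340, 164, 2740]); translate([3096, 295, 0]) cube([796, 164, 2083]); }
translate([329, 3341, 0]) cube([4340, 164, 2740]);
translate([329, 459, 0]) cube([164, 2882, 2740]);
translate([4505, 459, 0]) cube([164, 2882, 2740]);


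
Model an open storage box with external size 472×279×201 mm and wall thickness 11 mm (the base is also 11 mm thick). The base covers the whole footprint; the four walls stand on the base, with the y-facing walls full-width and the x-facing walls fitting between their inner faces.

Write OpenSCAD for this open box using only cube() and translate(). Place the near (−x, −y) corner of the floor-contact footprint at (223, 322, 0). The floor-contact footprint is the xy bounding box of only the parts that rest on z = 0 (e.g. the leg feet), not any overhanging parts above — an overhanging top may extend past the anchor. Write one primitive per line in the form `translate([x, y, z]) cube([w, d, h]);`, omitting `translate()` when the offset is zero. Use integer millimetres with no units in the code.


translate([223, 322, 0]) cube([472, 279, 11]);
translate([223, 322, 11]) cube([472, 11, 190]);
translate([223, 590, 11]) cube([472, 11, 190]);
translate([223, 333, 11]) cube([11, 257, 190]);
translate([684, 333, 11]) cube([11, 257, 190]);


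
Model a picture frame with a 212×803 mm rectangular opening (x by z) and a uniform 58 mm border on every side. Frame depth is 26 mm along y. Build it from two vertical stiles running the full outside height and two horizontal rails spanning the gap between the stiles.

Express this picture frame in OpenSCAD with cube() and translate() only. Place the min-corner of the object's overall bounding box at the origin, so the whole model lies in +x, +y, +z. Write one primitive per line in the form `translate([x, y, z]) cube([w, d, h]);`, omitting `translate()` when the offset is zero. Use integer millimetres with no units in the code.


cube([58, 26, 919]);
translate([270, 0, 0]) cube([58, 26, 919]);
translate([58, 0, 0]) cube([212, 26, 58]);
translate([58, 0, 861]) cube([212, 26, 58]);


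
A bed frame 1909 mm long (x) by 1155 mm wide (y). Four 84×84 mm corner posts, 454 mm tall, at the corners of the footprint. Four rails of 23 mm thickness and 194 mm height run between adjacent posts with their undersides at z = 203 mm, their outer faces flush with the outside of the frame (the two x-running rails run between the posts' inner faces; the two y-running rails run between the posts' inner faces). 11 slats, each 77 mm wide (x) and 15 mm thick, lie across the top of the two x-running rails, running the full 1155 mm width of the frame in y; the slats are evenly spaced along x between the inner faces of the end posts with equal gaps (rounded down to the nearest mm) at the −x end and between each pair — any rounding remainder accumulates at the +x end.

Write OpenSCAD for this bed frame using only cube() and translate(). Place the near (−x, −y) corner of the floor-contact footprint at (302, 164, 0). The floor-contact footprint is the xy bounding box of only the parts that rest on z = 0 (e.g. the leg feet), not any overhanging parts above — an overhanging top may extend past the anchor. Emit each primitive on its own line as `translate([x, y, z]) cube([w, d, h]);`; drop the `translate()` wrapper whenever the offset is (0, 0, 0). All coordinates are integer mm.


translate([302, 164, 0]) cube([84, 84, 454]);
translate([302, 1235, 0]) cube([84, 84, 454]);
translate([2127, 164, 0]) cube([84, 84, 454]);
translate([2127, 1235, 0]) cube([84, 84, 454]);
translate([386, 164, 203]) cube([1741, 23, 194]);
translate([386, 1296, 203]) cube([1741, 23, 194]);
translate([302, 248, 203]) cube([23, 987, 194]);
translate([2188, 248, 203]) cube([23, 987, 194]);
translate([460, 164, 397]) cube([77, 1155, 15]);
translate([611, 164, 397]) cube([77, 1155, 15]);
translate([762, 164, 397]) cube([77, 1155, 15]);
translate([913, 164, 397]) cube([77, 1155, 15]);
translate([1064, 164, 397]) cube([77, 1155, 15]);
translate([1215, 164, 397]) cube([77, 1155, 15]);
translate([1366, 164, 397]) cube([77, 1155, 15]);
translate([1517, 164, 397]) cube([77, 1155, 15]);
translate([1668, 164, 397]) cube([77, 1155, 15]);
translate([1819, 164, 397]) cube([77, 1155, 15]);
translate([1970, 164, 397]) cube([77, 1155, 15]);


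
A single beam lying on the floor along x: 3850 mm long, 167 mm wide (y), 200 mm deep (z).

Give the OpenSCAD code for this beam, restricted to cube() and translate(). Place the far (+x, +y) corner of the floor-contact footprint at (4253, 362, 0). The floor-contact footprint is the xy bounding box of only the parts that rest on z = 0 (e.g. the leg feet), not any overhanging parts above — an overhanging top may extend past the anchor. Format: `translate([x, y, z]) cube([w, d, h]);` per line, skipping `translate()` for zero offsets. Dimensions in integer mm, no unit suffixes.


translate([403, 195, 0]) cube([3850, 167, 200]);


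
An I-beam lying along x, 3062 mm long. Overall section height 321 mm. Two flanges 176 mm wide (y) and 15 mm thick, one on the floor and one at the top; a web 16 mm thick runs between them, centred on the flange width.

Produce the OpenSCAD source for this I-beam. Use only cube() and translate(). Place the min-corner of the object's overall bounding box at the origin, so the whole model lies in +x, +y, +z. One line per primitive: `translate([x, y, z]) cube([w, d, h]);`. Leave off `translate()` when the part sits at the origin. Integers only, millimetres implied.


cube([3062, 176, 15]);
translate([0, 80, 15]) cube([3062, 16, 291]);
translate([0, 0, 306]) cube([3062, 176, 15]);


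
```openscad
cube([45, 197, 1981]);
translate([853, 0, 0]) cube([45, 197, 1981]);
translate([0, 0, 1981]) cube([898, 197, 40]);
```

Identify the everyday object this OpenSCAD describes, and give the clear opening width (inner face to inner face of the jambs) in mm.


A door frame. The clear opening width is 808 mm.

Two 1981 mm tall posts with a header on top — a door frame. The left jamb is 45 mm wide at x = 0; the right jamb starts at x = 853. The clear opening is 853 − 45 = 808 mm.


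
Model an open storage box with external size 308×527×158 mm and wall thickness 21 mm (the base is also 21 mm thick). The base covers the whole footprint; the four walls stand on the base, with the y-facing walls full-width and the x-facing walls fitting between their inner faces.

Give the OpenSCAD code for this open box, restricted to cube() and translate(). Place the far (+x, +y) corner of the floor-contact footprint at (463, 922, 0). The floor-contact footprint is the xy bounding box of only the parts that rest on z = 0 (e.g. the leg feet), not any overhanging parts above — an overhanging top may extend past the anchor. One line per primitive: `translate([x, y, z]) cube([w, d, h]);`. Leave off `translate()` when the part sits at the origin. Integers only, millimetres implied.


translate([155, 395, 0]) cube([308, 527, 21]);
translate([155, 395, 21]) cube([308, 21, 137]);
translate([155, 901, 21]) cube([308, 21, 137]);
translate([155, 416, 21]) cube([21, 485, 137]);
translate([442, 416, 21]) cube([21, 485, 137]);
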